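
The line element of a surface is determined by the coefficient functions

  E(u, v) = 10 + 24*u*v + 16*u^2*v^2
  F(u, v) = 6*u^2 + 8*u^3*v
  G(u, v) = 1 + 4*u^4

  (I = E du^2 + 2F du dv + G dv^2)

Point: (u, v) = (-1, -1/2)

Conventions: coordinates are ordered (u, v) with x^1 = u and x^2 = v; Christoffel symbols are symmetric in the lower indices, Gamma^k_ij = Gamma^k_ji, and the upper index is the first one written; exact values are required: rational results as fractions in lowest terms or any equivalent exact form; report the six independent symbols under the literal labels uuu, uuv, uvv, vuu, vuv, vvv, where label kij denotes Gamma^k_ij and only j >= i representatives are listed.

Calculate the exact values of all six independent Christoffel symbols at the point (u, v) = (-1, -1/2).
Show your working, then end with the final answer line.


E = 26, F = 10, G = 5 at the point
E_u = -20, E_v = -40, F_u = -24, F_v = -8, G_u = -16, G_v = 0
EG - F^2 = 30;  g^inv = (1/30) * [[5, -10], [-10, 26]]
first-kind symbols [ij,l] = (1/2)(d_i g_jl + d_j g_il - d_l g_ij): [uu,u] = E_u/2 = -10, [uu,v] = F_u - E_v/2 = -4, [uv,u] = E_v/2 = -20, [uv,v] = G_u/2 = -8, [vv,u] = F_v - G_u/2 = 0, [vv,v] = G_v/2 = 0
Gamma^u_ij = (G*[ij,u] - F*[ij,v])/(EG - F^2), Gamma^v_ij = (E*[ij,v] - F*[ij,u])/(EG - F^2)

Answer: Gamma_uuu = -1/3, Gamma_uuv = -2/3, Gamma_uvv = 0, Gamma_vuu = -2/15, Gamma_vuv = -4/15, Gamma_vvv = 0


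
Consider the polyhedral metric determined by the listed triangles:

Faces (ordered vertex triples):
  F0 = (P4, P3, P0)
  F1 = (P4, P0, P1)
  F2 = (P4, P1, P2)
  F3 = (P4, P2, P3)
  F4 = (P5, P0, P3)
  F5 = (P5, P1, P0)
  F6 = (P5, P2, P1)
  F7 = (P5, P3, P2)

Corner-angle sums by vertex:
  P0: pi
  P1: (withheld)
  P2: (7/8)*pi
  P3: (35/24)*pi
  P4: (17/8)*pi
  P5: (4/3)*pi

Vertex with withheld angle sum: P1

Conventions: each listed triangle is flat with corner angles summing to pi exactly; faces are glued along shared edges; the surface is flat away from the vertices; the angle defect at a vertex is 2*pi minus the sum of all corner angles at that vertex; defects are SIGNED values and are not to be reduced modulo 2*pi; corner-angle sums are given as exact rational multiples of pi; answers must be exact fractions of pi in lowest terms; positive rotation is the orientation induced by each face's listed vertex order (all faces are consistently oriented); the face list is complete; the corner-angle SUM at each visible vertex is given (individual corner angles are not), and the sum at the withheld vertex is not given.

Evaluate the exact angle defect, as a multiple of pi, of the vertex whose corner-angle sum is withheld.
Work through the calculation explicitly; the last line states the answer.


V = 6, E = 12, F = 8; chi = V - E + F = 2
Gauss-Bonnet: total defect = 2*pi*chi = 4*pi; visible defects sum to (77/24)*pi

Answer: defect(P1) = (19/24)*pi


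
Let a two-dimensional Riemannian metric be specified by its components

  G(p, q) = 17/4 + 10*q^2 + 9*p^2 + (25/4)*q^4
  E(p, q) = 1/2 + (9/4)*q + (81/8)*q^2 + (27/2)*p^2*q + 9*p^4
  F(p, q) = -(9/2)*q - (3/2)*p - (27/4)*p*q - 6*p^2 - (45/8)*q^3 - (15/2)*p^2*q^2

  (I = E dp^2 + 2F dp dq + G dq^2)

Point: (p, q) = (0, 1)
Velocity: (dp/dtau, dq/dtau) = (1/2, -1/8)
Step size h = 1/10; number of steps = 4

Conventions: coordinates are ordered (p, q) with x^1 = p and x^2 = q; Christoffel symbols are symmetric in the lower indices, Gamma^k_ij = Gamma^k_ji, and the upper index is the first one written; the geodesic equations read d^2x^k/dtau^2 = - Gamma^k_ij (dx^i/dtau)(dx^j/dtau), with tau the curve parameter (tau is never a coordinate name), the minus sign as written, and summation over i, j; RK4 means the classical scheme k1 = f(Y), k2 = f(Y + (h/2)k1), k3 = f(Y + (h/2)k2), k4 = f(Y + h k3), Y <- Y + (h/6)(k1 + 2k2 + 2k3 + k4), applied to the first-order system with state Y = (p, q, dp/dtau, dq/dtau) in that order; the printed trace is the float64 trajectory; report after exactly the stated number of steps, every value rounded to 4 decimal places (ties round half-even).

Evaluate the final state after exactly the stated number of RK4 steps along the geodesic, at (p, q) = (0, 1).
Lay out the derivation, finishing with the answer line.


f(Y) = (dp/dtau, dq/dtau, -Gamma^p_ij Y'^i Y'^j, -Gamma^q_ij Y'^i Y'^j) with the Gammas evaluated at the stage position; h = 0.100000; intermediate values shown to 6 dp
step 0: p = 0.0000, q = 1.0000, dp/dtau = 0.5000, dq/dtau = -0.1250
step 1:
  k1: at (p, q) = (0.000000, 1.000000), (dp/dtau, dq/dtau) = (0.500000, -0.125000); Gamma_ppp = -1.223115, Gamma_ppq = 1.428710, Gamma_pqq = -1.303262, Gamma_qpp = -1.555319, Gamma_qpq = 0.705643, Gamma_qqq = 0.453877; k1 = (0.500000, -0.125000, 0.504731, 0.469943)
  k2: at (p, q) = (0.025000, 0.993750), (dp/dtau, dq/dtau) = (0.525237, -0.101503); Gamma_ppp = -1.289323, Gamma_ppq = 1.488673, Gamma_pqq = -1.364813, Gamma_qpp = -1.642790, Gamma_qpq = 0.762271, Gamma_qqq = 0.409162; k2 = (0.525237, -0.101503, 0.528483, 0.530265)
  k3: at (p, q) = (0.026262, 0.994925), (dp/dtau, dq/dtau) = (0.526424, -0.098487); Gamma_ppp = -1.291281, Gamma_ppq = 1.490290, Gamma_pqq = -1.366964, Gamma_qpp = -1.644523, Gamma_qpq = 0.764329, Gamma_qqq = 0.407292; k3 = (0.526424, -0.098487, 0.525633, 0.531038)
  k4: at (p, q) = (0.052642, 0.990151), (dp/dtau, dq/dtau) = (0.552563, -0.071896); Gamma_ppp = -1.368909, Gamma_ppq = 1.558558, Gamma_pqq = -1.436876, Gamma_qpp = -1.741135, Gamma_qpq = 0.829306, Gamma_qqq = 0.354241; k4 = (0.552563, -0.071896, 0.549225, 0.595675)
  Y <- Y + (h/6)(k1 + 2k2 + 2k3 + k4): p = 0.0526, q = 0.9901, dp/dtau = 0.5527, dq/dtau = -0.0719
step 2:
  k1: at (p, q) = (0.052598, 0.990052), (dp/dtau, dq/dtau) = (0.552703, -0.071863); Gamma_ppp = -1.368901, Gamma_ppq = 1.558562, Gamma_pqq = -1.436846, Gamma_qpp = -1.741188, Gamma_qpq = 0.829273, Gamma_qqq = 0.354286; k1 = (0.552703, -0.071863, 0.549402, 0.595945)
  k2: at (p, q) = (0.080233, 0.986459), (dp/dtau, dq/dtau) = (0.580173, -0.042066); Gamma_ppp = -1.459675, Gamma_ppq = 1.636591, Gamma_pqq = -1.516250, Gamma_qpp = -1.848479, Gamma_qpq = 0.903698, Gamma_qqq = 0.291798; k2 = (0.580173, -0.042066, 0.573894, 0.665794)
  k3: at (p, q) = (0.081607, 0.987949), (dp/dtau, dq/dtau) = (0.581398, -0.038573); Gamma_ppp = -1.462179, Gamma_ppq = 1.638528, Gamma_pqq = -1.518675, Gamma_qpp = -1.850312, Gamma_qpq = 0.906096, Gamma_qqq = 0.289486; k3 = (0.581398, -0.038573, 0.570003, 0.665659)
  k4: at (p, q) = (0.110738, 0.986195), (dp/dtau, dq/dtau) = (0.609703, -0.005297); Gamma_ppp = -1.568667, Gamma_ppq = 1.728321, Gamma_pqq = -1.609355, Gamma_qpp = -1.969772, Gamma_qpq = 0.991809, Gamma_qqq = 0.215538; k4 = (0.609703, -0.005297, 0.594342, 0.738640)
  Y <- Y + (h/6)(k1 + 2k2 + 2k3 + k4): p = 0.1107, q = 0.9861, dp/dtau = 0.6099, dq/dtau = -0.0052
step 3:
  k1: at (p, q) = (0.110691, 0.986078), (dp/dtau, dq/dtau) = (0.609895, -0.005238); Gamma_ppp = -1.568673, Gamma_ppq = 1.728342, Gamma_pqq = -1.609346, Gamma_qpp = -1.969862, Gamma_qpq = 0.991791, Gamma_qqq = 0.215575; k1 = (0.609895, -0.005238, 0.594590, 0.739065)
  k2: at (p, q) = (0.141185, 0.985816), (dp/dtau, dq/dtau) = (0.639625, 0.031715); Gamma_ppp = -1.693362, Gamma_ppq = 1.832122, Gamma_pqq = -1.713137, Gamma_qpp = -2.103837, Gamma_qpq = 1.090550, Gamma_qqq = 0.128465; k2 = (0.639625, 0.031715, 0.620179, 0.816347)
  k3: at (p, q) = (0.142672, 0.987664), (dp/dtau, dq/dtau) = (0.640904, 0.035579); Gamma_ppp = -1.696418, Gamma_ppq = 1.834412, Gamma_pqq = -1.715804, Gamma_qpp = -2.105688, Gamma_qpq = 1.093260, Gamma_qqq = 0.125699; k3 = (0.640904, 0.035579, 0.615330, 0.814911)
  k4: at (p, q) = (0.174781, 0.989636), (dp/dtau, dq/dtau) = (0.671428, 0.076253); Gamma_ppp = -1.842654, Gamma_ppq = 1.955013, Gamma_pqq = -1.835172, Gamma_qpp = -2.256318, Gamma_qpq = 1.207569, Gamma_qqq = 0.022739; k4 = (0.671428, 0.076253, 0.641182, 0.893401)
  Y <- Y + (h/6)(k1 + 2k2 + 2k3 + k4): p = 0.1747, q = 0.9895, dp/dtau = 0.6717, dq/dtau = 0.0763
step 4:
  k1: at (p, q) = (0.174730, 0.989505), (dp/dtau, dq/dtau) = (0.671675, 0.076345); Gamma_ppp = -1.842685, Gamma_ppq = 1.955055, Gamma_pqq = -1.835191, Gamma_qpp = -2.256451, Gamma_qpq = 1.207574, Gamma_qqq = 0.022760; k1 = (0.671675, 0.076345, 0.641513, 0.894014)
  k2: at (p, q) = (0.208314, 0.993322), (dp/dtau, dq/dtau) = (0.703751, 0.121046); Gamma_ppp = -2.014091, Gamma_ppq = 2.095837, Gamma_pqq = -1.973067, Gamma_qpp = -2.427306, Gamma_qpq = 1.340244, Gamma_qqq = -0.098697; k2 = (0.703751, 0.121046, 0.669347, 0.975267)
  k3: at (p, q) = (0.209918, 0.995557), (dp/dtau, dq/dtau) = (0.705143, 0.125108); Gamma_ppp = -2.017628, Gamma_ppq = 2.098481, Gamma_pqq = -1.975925, Gamma_qpp = -2.429060, Gamma_qpq = 1.343199, Gamma_qqq = -0.101882; k3 = (0.705143, 0.125108, 0.663892, 0.972395)
  k4: at (p, q) = (0.245245, 1.002016), (dp/dtau, dq/dtau) = (0.738064, 0.173584); Gamma_ppp = -2.218689, Gamma_ppq = 2.263522, Gamma_pqq = -2.135898, Gamma_qpp = -2.623405, Gamma_qpq = 1.497823, Gamma_qqq = -0.245550; k4 = (0.738064, 0.173584, 0.692976, 1.052679)
  Y <- Y + (h/6)(k1 + 2k2 + 2k3 + k4): p = 0.2452, q = 1.0019, dp/dtau = 0.7384, dq/dtau = 0.1737

Answer: p = 0.2452, q = 1.0019, dp/dtau = 0.7384, dq/dtau = 0.1737


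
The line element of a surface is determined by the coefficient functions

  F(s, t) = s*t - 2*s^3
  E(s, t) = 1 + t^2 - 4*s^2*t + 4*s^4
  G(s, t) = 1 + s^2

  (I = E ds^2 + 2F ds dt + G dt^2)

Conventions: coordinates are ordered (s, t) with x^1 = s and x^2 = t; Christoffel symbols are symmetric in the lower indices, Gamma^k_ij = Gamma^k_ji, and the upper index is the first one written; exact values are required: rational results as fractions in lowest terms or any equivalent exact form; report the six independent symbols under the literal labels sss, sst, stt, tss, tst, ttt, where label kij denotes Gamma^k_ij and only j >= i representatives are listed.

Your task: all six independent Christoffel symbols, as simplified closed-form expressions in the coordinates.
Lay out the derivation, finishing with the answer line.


E = 1 + t^2 - 4*s^2*t + 4*s^4; F = s*t - 2*s^3; G = 1 + s^2
Gamma^k_ij = (1/2) g^{kl} (d_i g_jl + d_j g_il - d_l g_ij), with g^inv = (1/(EG-F^2)) [[G, -F], [-F, E]]
first partials: E_s = -8*s*t + 16*s^3, E_t = 2*t - 4*s^2, F_s = t - 6*s^2, F_t = s, G_s = 2*s, G_t = 0
D = EG - F^2 = 1 + t^2 + s^2 - 4*s^2*t + 4*s^4
expanded: Gamma^s_ss = (G E_s - 2F F_s + F E_t)/(2D), Gamma^s_st = (G E_t - F G_s)/(2D), Gamma^s_tt = (2G F_t - G G_s - F G_t)/(2D), Gamma^t_ss = (2E F_s - E E_t - F E_s)/(2D), Gamma^t_st = (E G_s - F E_t)/(2D), Gamma^t_tt = (E G_t - 2F F_t + F G_s)/(2D); substitute and cancel common factors

Answer: Gamma_sss = (8*s^3 - 4*s*t)/(4*s^4 - 4*s^2*t + s^2 + t^2 + 1), Gamma_sst = (-2*s^2 + t)/(4*s^4 - 4*s^2*t + s^2 + t^2 + 1), Gamma_stt = 0, Gamma_tss = -4*s^2/(4*s^4 - 4*s^2*t + s^2 + t^2 + 1), Gamma_tst = s/(4*s^4 - 4*s^2*t + s^2 + t^2 + 1), Gamma_ttt = 0


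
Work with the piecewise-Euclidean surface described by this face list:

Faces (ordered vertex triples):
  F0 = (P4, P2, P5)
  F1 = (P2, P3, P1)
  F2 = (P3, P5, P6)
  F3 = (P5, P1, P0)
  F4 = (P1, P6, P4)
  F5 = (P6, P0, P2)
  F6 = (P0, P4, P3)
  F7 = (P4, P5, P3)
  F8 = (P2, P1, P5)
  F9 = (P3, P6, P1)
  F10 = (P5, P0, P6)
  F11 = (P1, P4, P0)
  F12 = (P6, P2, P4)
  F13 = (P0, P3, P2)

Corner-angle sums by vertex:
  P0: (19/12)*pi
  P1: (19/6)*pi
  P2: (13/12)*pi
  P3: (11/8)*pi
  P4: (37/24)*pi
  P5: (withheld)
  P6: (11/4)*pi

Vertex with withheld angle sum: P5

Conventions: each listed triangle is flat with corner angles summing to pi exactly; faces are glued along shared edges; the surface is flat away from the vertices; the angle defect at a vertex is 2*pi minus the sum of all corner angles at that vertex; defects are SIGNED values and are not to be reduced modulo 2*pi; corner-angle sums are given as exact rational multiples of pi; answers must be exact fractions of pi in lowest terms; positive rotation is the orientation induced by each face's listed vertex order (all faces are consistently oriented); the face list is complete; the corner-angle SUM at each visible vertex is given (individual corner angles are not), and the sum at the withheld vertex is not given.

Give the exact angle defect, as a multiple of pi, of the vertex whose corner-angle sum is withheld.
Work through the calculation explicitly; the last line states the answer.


V = 7, E = 21, F = 14; chi = V - E + F = 0
Gauss-Bonnet: total defect = 2*pi*chi = 0; visible defects sum to pi/2

Answer: defect(P5) = -pi/2


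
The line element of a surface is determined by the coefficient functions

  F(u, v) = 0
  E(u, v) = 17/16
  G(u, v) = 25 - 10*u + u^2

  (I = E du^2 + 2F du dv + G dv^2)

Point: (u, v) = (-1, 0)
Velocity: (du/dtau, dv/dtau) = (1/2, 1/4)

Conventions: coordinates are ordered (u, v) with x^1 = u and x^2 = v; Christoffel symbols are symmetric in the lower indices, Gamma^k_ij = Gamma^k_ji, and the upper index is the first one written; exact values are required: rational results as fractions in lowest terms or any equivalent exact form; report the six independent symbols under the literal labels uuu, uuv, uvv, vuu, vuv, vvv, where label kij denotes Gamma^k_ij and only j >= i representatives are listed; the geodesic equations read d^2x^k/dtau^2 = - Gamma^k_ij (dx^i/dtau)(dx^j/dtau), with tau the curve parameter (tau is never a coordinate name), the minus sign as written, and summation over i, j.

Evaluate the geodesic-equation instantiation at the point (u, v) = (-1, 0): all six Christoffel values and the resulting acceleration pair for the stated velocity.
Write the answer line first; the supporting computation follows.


Answer: Gamma_uuu = 0, Gamma_uuv = 0, Gamma_uvv = 96/17, Gamma_vuu = 0, Gamma_vuv = -1/6, Gamma_vvv = 0; accelerations (d^2u/dtau^2, d^2v/dtau^2) = (-6/17, 1/24)

E = 17/16, F = 0, G = 36 at the point
E_u = 0, E_v = 0, F_u = 0, F_v = 0, G_u = -12, G_v = 0
EG - F^2 = 153/4;  g^inv = (4/153) * [[36, 0], [0, 17/16]]
first-kind symbols [ij,l] = (1/2)(d_i g_jl + d_j g_il - d_l g_ij): [uu,u] = E_u/2 = 0, [uu,v] = F_u - E_v/2 = 0, [uv,u] = E_v/2 = 0, [uv,v] = G_u/2 = -6, [vv,u] = F_v - G_u/2 = 6, [vv,v] = G_v/2 = 0
Gamma^u_ij = (G*[ij,u] - F*[ij,v])/(EG - F^2), Gamma^v_ij = (E*[ij,v] - F*[ij,u])/(EG - F^2)
Gamma_uuu = 0, Gamma_uuv = 0, Gamma_uvv = 96/17, Gamma_vuu = 0, Gamma_vuv = -1/6, Gamma_vvv = 0
d^2u/dtau^2 = -(Gamma_uuu*(1/2)^2 + 2*Gamma_uuv*(1/2)*(1/4) + Gamma_uvv*(1/4)^2) = -6/17
d^2v/dtau^2 = -(Gamma_vuu*(1/2)^2 + 2*Gamma_vuv*(1/2)*(1/4) + Gamma_vvv*(1/4)^2) = 1/24


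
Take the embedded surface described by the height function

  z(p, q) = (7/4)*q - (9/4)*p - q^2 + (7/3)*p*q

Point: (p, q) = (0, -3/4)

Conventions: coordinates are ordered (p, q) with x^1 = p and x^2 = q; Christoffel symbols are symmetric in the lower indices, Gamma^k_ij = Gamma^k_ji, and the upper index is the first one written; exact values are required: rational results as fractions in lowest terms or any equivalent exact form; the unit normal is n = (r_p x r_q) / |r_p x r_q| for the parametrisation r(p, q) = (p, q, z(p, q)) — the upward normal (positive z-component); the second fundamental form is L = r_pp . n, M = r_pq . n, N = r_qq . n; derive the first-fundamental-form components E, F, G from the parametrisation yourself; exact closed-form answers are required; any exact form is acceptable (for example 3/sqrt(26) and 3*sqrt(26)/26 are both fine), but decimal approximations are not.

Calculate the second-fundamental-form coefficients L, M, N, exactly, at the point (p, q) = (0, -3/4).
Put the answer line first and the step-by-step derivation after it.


Answer: L = 0, M = 4/9, N = -8/21

z_p = -4, z_q = 13/4, z_pp = 0, z_pq = 7/3, z_qq = -2
E = 17, F = -13, G = 185/16; answer radicand W^2 = 441/16
unnormalised second-form numerators: l = 0, m = 7/3, n = -2; L = l/sqrt(441/16), and similarly M = m/sqrt(W^2), N = n/sqrt(W^2)


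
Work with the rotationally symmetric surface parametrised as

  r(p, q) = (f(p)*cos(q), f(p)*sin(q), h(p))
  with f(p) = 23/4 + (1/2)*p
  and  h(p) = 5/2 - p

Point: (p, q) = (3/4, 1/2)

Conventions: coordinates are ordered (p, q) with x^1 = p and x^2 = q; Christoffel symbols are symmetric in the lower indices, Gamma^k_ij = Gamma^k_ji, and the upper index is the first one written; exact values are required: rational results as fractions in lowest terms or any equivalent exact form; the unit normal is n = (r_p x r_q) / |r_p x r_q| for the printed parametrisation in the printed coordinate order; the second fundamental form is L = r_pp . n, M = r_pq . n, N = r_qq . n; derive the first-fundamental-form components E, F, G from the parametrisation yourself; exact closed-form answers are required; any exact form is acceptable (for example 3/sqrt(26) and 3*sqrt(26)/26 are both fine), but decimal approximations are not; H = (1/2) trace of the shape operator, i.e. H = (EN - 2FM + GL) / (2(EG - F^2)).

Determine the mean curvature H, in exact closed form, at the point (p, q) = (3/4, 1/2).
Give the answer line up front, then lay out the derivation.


Answer: H = -8*sqrt(5)/245

f = 49/8, f' = 1/2, f'' = 0, h' = -1, h'' = 0
E = 5/4, F = 0, G = 2401/64; answer radicand W^2 = 5/4
unnormalised second-form numerators: l = 0, m = 0, n = -49/8; L = l/sqrt(5/4), and similarly M = m/sqrt(W^2), N = n/sqrt(W^2)
H = (E*n - 2*F*m + G*l) / (2*(EG - F^2)*sqrt(W^2)); E*n - 2*F*m + G*l = -245/32, EG - F^2 = 12005/256, so H = (-4/49)/sqrt(5/4)


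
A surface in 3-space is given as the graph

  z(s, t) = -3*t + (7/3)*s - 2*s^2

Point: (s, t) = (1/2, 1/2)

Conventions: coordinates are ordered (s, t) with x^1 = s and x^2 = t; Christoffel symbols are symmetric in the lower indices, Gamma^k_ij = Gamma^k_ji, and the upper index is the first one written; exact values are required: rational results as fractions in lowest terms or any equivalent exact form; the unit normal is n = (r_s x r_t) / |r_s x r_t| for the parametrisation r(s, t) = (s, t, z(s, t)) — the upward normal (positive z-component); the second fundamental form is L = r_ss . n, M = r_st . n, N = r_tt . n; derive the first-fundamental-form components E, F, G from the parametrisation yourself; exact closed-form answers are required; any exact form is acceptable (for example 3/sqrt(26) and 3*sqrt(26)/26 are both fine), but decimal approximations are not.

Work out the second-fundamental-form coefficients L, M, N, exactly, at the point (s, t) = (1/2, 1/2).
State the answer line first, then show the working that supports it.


Answer: L = -12*sqrt(91)/91, M = 0, N = 0

z_s = 1/3, z_t = -3, z_ss = -4, z_st = 0, z_tt = 0
E = 10/9, F = -1, G = 10; answer radicand W^2 = 91/9
unnormalised second-form numerators: l = -4, m = 0, n = 0; L = l/sqrt(91/9), and similarly M = m/sqrt(W^2), N = n/sqrt(W^2)


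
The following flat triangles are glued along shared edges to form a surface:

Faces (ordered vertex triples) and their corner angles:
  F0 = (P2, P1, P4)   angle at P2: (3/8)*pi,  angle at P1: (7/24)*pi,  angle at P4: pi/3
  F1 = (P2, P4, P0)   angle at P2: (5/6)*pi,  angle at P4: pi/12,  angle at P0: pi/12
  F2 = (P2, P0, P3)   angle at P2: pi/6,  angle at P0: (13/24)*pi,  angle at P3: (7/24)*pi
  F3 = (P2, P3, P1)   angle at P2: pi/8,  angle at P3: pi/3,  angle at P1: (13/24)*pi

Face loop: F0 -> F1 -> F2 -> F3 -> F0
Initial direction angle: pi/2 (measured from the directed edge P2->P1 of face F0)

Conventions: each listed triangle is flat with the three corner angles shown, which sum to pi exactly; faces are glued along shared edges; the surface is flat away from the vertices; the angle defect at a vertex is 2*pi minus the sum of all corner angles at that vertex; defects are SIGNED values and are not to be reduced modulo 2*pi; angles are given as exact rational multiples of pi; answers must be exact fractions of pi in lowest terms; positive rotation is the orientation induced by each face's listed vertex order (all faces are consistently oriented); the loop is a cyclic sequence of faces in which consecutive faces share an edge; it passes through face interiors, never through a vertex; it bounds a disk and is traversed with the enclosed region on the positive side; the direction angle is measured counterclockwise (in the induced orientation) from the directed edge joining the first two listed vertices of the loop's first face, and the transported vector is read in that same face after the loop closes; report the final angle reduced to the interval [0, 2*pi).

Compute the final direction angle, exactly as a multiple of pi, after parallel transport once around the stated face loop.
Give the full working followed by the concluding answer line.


enclosed vertex P2: corner angles sum to (3/2)*pi, defect = 2*pi - (3/2)*pi = pi/2
adding the enclosed defects to the starting angle (mod 2*pi, induced orientation) gives the holonomy
final angle = pi/2 + pi/2 = pi (mod 2*pi)

Answer: final direction angle = pi


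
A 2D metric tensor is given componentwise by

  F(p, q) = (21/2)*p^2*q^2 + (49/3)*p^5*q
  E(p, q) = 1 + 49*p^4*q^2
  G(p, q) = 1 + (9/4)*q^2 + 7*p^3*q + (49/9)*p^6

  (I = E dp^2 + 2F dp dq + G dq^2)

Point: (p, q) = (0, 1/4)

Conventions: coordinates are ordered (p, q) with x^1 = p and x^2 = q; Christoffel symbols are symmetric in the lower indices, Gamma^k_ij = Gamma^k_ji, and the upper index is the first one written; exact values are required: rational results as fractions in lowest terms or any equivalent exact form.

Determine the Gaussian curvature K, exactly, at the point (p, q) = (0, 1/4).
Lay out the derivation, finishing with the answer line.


E = 1, F = 0, G = 73/64, EG - F^2 = 73/64 at the point
E_p = 0, E_q = 0, F_p = 0, F_q = 0, G_p = 0, G_q = 9/8
E_qq = 0, F_pq = 0, G_pp = 0
Using the Brioschi determinant formula for K from the metric derivatives:
M1 = [[-E_qq/2 + F_pq - G_pp/2, E_p/2, F_p - E_q/2], [F_q - G_p/2, E, F], [G_q/2, F, G]] = [[0, 0, 0], [0, 1, 0], [9/16, 0, 73/64]]; det M1 = 0
M2 = [[0, E_q/2, G_p/2], [E_q/2, E, F], [G_p/2, F, G]] = [[0, 0, 0], [0, 1, 0], [0, 0, 73/64]]; det M2 = 0
det M1 - det M2 = 0; K = 0 / (73/64)^2 = 0

Answer: K = 0


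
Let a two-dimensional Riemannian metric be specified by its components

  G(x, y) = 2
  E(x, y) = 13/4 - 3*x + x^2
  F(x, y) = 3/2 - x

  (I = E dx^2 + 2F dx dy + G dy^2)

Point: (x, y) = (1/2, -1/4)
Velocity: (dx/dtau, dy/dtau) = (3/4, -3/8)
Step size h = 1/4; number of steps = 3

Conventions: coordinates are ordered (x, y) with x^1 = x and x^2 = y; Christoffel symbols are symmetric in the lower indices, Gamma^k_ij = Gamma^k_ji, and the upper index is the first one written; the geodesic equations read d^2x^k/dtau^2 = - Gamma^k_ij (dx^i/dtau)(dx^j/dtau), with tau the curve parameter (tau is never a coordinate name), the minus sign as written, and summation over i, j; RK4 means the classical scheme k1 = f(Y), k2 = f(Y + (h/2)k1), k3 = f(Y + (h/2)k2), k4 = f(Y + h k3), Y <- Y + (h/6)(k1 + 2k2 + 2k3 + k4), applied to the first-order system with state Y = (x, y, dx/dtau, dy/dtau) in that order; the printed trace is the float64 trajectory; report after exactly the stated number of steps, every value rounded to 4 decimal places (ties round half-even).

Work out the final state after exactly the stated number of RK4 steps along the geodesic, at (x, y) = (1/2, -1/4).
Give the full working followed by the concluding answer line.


f(Y) = (dx/dtau, dy/dtau, -Gamma^x_ij Y'^i Y'^j, -Gamma^y_ij Y'^i Y'^j) with the Gammas evaluated at the stage position; h = 0.250000; intermediate values shown to 6 dp
step 0: x = 0.5000, y = -0.2500, dx/dtau = 0.7500, dy/dtau = -0.3750
step 1:
  k1: at (x, y) = (0.500000, -0.250000), (dx/dtau, dy/dtau) = (0.750000, -0.375000); Gamma_xxx = -0.333333, Gamma_xxy = 0.000000, Gamma_xyy = 0.000000, Gamma_yxx = -0.333333, Gamma_yxy = 0.000000, Gamma_yyy = 0.000000; k1 = (0.750000, -0.375000, 0.187500, 0.187500)
  k2: at (x, y) = (0.593750, -0.296875), (dx/dtau, dy/dtau) = (0.773438, -0.351562); Gamma_xxx = -0.321218, Gamma_xxy = 0.000000, Gamma_xyy = 0.000000, Gamma_yxx = -0.354448, Gamma_yxy = 0.000000, Gamma_yyy = 0.000000; k2 = (0.773438, -0.351562, 0.192155, 0.212033)
  k3: at (x, y) = (0.596680, -0.293945), (dx/dtau, dy/dtau) = (0.774019, -0.348496); Gamma_xxx = -0.320783, Gamma_xxy = 0.000000, Gamma_xyy = 0.000000, Gamma_yxx = -0.355115, Gamma_yxy = 0.000000, Gamma_yyy = 0.000000; k3 = (0.774019, -0.348496, 0.192183, 0.212752)
  k4: at (x, y) = (0.693505, -0.337124), (dx/dtau, dy/dtau) = (0.798046, -0.321812); Gamma_xxx = -0.304288, Gamma_xxy = 0.000000, Gamma_xyy = 0.000000, Gamma_yxx = -0.377297, Gamma_yxy = 0.000000, Gamma_yyy = 0.000000; k4 = (0.798046, -0.321812, 0.193794, 0.240292)
  Y <- Y + (h/6)(k1 + 2k2 + 2k3 + k4): x = 0.6935, y = -0.3374, dx/dtau = 0.7979, dy/dtau = -0.3218
step 2:
  k1: at (x, y) = (0.693457, -0.337372), (dx/dtau, dy/dtau) = (0.797915, -0.321777); Gamma_xxx = -0.304297, Gamma_xxy = 0.000000, Gamma_xyy = 0.000000, Gamma_yxx = -0.377286, Gamma_yxy = 0.000000, Gamma_yyy = 0.000000; k1 = (0.797915, -0.321777, 0.193737, 0.240206)
  k2: at (x, y) = (0.793196, -0.377594), (dx/dtau, dy/dtau) = (0.822132, -0.291751); Gamma_xxx = -0.282770, Gamma_xxy = 0.000000, Gamma_xyy = 0.000000, Gamma_yxx = -0.400069, Gamma_yxy = 0.000000, Gamma_yyy = 0.000000; k2 = (0.822132, -0.291751, 0.191125, 0.270407)
  k3: at (x, y) = (0.796223, -0.373841), (dx/dtau, dy/dtau) = (0.821806, -0.287976); Gamma_xxx = -0.282041, Gamma_xxy = 0.000000, Gamma_xyy = 0.000000, Gamma_yxx = -0.400753, Gamma_yxy = 0.000000, Gamma_yyy = 0.000000; k3 = (0.821806, -0.287976, 0.190480, 0.270655)
  k4: at (x, y) = (0.898908, -0.409366), (dx/dtau, dy/dtau) = (0.845535, -0.254113); Gamma_xxx = -0.254558, Gamma_xxy = 0.000000, Gamma_xyy = 0.000000, Gamma_yxx = -0.423493, Gamma_yxy = 0.000000, Gamma_yyy = 0.000000; k4 = (0.845535, -0.254113, 0.181992, 0.302768)
  Y <- Y + (h/6)(k1 + 2k2 + 2k3 + k4): x = 0.8989, y = -0.4097, dx/dtau = 0.8454, dy/dtau = -0.2541
step 3:
  k1: at (x, y) = (0.898929, -0.409678), (dx/dtau, dy/dtau) = (0.845371, -0.254064); Gamma_xxx = -0.254552, Gamma_xxy = 0.000000, Gamma_xyy = 0.000000, Gamma_yxx = -0.423498, Gamma_yxy = 0.000000, Gamma_yyy = 0.000000; k1 = (0.845371, -0.254064, 0.181917, 0.302654)
  k2: at (x, y) = (1.004600, -0.441436), (dx/dtau, dy/dtau) = (0.868111, -0.216233); Gamma_xxx = -0.220627, Gamma_xxy = 0.000000, Gamma_xyy = 0.000000, Gamma_yxx = -0.445351, Gamma_yxy = 0.000000, Gamma_yyy = 0.000000; k2 = (0.868111, -0.216233, 0.166268, 0.335624)
  k3: at (x, y) = (1.007442, -0.436707), (dx/dtau, dy/dtau) = (0.866155, -0.212111); Gamma_xxx = -0.219636, Gamma_xxy = 0.000000, Gamma_xyy = 0.000000, Gamma_yxx = -0.445908, Gamma_yxy = 0.000000, Gamma_yyy = 0.000000; k3 = (0.866155, -0.212111, 0.164776, 0.334531)
  k4: at (x, y) = (1.115467, -0.462706), (dx/dtau, dy/dtau) = (0.886565, -0.170431); Gamma_xxx = -0.179030, Gamma_xxy = 0.000000, Gamma_xyy = 0.000000, Gamma_yxx = -0.465579, Gamma_yxy = 0.000000, Gamma_yyy = 0.000000; k4 = (0.886565, -0.170431, 0.140717, 0.365944)
  Y <- Y + (h/6)(k1 + 2k2 + 2k3 + k4): x = 1.1156, y = -0.4631, dx/dtau = 0.8864, dy/dtau = -0.1704

Answer: x = 1.1156, y = -0.4631, dx/dtau = 0.8864, dy/dtau = -0.1704


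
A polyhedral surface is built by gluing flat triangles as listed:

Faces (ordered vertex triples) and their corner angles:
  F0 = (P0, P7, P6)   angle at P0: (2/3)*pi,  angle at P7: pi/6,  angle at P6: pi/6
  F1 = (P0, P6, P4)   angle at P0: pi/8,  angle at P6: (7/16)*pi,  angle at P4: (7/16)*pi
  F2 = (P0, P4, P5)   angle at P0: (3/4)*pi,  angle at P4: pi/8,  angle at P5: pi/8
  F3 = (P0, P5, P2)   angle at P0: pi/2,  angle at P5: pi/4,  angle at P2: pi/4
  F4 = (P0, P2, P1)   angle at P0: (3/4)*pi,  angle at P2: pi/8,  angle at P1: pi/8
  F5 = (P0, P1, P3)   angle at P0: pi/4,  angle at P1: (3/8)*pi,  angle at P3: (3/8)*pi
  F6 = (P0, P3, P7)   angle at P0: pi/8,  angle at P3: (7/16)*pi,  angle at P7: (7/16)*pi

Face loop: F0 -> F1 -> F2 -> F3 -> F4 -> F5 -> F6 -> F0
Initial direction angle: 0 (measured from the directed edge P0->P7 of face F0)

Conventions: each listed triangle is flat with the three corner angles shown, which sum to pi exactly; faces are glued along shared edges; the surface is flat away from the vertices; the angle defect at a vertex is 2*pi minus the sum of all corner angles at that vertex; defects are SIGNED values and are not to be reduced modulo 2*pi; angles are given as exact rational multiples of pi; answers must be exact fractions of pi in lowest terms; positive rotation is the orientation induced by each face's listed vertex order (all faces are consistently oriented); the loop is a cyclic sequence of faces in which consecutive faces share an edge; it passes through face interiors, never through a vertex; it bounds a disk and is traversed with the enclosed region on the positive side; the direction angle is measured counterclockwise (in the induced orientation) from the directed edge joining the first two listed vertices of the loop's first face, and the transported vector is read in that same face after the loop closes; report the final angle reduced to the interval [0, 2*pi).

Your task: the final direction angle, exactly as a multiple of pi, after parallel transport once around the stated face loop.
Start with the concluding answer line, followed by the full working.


Answer: final direction angle = (5/6)*pi

enclosed vertex P0: corner angles sum to (19/6)*pi, defect = 2*pi - (19/6)*pi = (-7/6)*pi
holonomy = initial angle + sum of enclosed defects (mod 2*pi), positive in the induced orientation
final angle = 0 - (7/6)*pi = (5/6)*pi (mod 2*pi)


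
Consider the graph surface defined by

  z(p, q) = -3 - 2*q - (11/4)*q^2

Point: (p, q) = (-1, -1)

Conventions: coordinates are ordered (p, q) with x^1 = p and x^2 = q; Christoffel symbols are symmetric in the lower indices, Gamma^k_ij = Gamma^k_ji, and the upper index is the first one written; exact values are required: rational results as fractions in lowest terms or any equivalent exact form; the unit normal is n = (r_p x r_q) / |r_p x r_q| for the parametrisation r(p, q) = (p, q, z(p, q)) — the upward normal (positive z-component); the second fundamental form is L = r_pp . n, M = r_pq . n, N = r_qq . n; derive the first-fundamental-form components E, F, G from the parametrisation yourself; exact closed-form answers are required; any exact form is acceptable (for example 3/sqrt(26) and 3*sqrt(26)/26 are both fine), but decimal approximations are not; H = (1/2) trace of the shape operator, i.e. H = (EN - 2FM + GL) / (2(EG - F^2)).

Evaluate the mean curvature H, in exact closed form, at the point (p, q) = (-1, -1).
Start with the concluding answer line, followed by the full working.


Answer: H = -22*sqrt(53)/2809

z_p = 0, z_q = 7/2, z_pp = 0, z_pq = 0, z_qq = -11/2
E = 1, F = 0, G = 53/4; answer radicand W^2 = 53/4
unnormalised second-form numerators: l = 0, m = 0, n = -11/2; L = l/sqrt(53/4), and similarly M = m/sqrt(W^2), N = n/sqrt(W^2)
H = (E*n - 2*F*m + G*l) / (2*(EG - F^2)*sqrt(W^2)); E*n - 2*F*m + G*l = -11/2, EG - F^2 = 53/4, so H = (-11/53)/sqrt(53/4)


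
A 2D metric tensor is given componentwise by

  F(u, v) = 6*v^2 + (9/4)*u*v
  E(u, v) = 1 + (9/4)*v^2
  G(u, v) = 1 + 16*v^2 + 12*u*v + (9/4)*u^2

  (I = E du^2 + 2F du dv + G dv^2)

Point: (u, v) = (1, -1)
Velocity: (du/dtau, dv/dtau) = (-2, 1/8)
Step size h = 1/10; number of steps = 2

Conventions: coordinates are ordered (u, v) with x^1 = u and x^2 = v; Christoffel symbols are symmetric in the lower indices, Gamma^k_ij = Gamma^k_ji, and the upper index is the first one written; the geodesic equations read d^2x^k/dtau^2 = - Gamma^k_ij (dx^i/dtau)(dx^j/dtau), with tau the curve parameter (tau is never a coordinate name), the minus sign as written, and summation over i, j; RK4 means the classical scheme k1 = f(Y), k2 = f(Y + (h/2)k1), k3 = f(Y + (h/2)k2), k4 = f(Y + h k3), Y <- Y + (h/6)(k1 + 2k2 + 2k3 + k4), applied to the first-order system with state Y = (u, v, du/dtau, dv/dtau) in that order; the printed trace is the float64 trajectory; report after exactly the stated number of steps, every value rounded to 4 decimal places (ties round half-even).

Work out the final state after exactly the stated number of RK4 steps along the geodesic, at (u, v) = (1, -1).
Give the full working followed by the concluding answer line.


f(Y) = (du/dtau, dv/dtau, -Gamma^u_ij Y'^i Y'^j, -Gamma^v_ij Y'^i Y'^j) with the Gammas evaluated at the stage position; h = 0.100000; intermediate values shown to 6 dp
step 0: u = 1.0000, v = -1.0000, du/dtau = -2.0000, dv/dtau = 0.1250
step 1:
  k1: at (u, v) = (1.000000, -1.000000), (du/dtau, dv/dtau) = (-2.000000, 0.125000); Gamma_uuu = 0.000000, Gamma_uuv = -0.236842, Gamma_uvv = -0.631579, Gamma_vuu = 0.000000, Gamma_vuv = -0.394737, Gamma_vvv = -1.052632; k1 = (-2.000000, 0.125000, -0.108553, -0.180921)
  k2: at (u, v) = (0.900000, -0.993750), (du/dtau, dv/dtau) = (-2.005428, 0.115954); Gamma_uuu = 0.000000, Gamma_uuv = -0.221104, Gamma_uvv = -0.589612, Gamma_vuu = 0.000000, Gamma_vuv = -0.389366, Gamma_vvv = -1.038310; k2 = (-2.005428, 0.115954, -0.094902, -0.167124)
  k3: at (u, v) = (0.899729, -0.994202), (du/dtau, dv/dtau) = (-2.004745, 0.116644); Gamma_uuu = 0.000000, Gamma_uuv = -0.220907, Gamma_uvv = -0.589084, Gamma_vuu = 0.000000, Gamma_vuv = -0.389169, Gamma_vvv = -1.037784; k3 = (-2.004745, 0.116644, -0.095299, -0.167888)
  k4: at (u, v) = (0.799525, -0.988336), (du/dtau, dv/dtau) = (-2.009530, 0.108211); Gamma_uuu = 0.000000, Gamma_uuv = -0.206235, Gamma_uvv = -0.549960, Gamma_vuu = 0.000000, Gamma_vuv = -0.383124, Gamma_vvv = -1.021663; k4 = (-2.009530, 0.108211, -0.083253, -0.154660)
  Y <- Y + (h/6)(k1 + 2k2 + 2k3 + k4): u = 0.7995, v = -0.9884, du/dtau = -2.0095, dv/dtau = 0.1082
step 2:
  k1: at (u, v) = (0.799502, -0.988360), (du/dtau, dv/dtau) = (-2.009537, 0.108240); Gamma_uuu = 0.000000, Gamma_uuv = -0.206224, Gamma_uvv = -0.549931, Gamma_vuu = 0.000000, Gamma_vuv = -0.383112, Gamma_vvv = -1.021633; k1 = (-2.009537, 0.108240, -0.083270, -0.154694)
  k2: at (u, v) = (0.699025, -0.982948), (du/dtau, dv/dtau) = (-2.013700, 0.100505); Gamma_uuu = 0.000000, Gamma_uuv = -0.192532, Gamma_uvv = -0.513420, Gamma_vuu = 0.000000, Gamma_vuv = -0.376500, Gamma_vvv = -1.004000; k2 = (-2.013700, 0.100505, -0.072746, -0.142256)
  k3: at (u, v) = (0.698817, -0.983335), (du/dtau, dv/dtau) = (-2.013174, 0.101127); Gamma_uuu = 0.000000, Gamma_uuv = -0.192400, Gamma_uvv = -0.513066, Gamma_vuu = 0.000000, Gamma_vuv = -0.376335, Gamma_vvv = -1.003561; k3 = (-2.013174, 0.101127, -0.073093, -0.142970)
  k4: at (u, v) = (0.598185, -0.978247), (du/dtau, dv/dtau) = (-2.016846, 0.093943); Gamma_uuu = 0.000000, Gamma_uuv = -0.179712, Gamma_uvv = -0.479232, Gamma_vuu = 0.000000, Gamma_vuv = -0.369340, Gamma_vvv = -0.984908; k4 = (-2.016846, 0.093943, -0.063870, -0.131265)
  Y <- Y + (h/6)(k1 + 2k2 + 2k3 + k4): u = 0.5982, v = -0.9783, du/dtau = -2.0169, dv/dtau = 0.0940

Answer: u = 0.5982, v = -0.9783, du/dtau = -2.0169, dv/dtau = 0.0940


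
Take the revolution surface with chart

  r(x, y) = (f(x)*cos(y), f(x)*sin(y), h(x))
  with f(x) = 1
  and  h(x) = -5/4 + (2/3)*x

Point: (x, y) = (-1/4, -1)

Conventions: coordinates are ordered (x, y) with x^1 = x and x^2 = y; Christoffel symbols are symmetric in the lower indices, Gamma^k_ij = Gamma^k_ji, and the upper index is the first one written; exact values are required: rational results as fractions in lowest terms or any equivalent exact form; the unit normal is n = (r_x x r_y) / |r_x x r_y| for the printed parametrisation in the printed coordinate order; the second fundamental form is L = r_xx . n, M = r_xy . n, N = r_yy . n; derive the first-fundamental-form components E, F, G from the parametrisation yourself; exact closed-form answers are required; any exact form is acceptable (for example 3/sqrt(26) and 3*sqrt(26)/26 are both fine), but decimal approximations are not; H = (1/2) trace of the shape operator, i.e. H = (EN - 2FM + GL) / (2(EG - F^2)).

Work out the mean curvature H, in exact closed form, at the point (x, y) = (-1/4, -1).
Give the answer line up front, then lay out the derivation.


Answer: H = 1/2

f = 1, f' = 0, f'' = 0, h' = 2/3, h'' = 0
E = 4/9, F = 0, G = 1; answer radicand W^2 = 4/9
unnormalised second-form numerators: l = 0, m = 0, n = 2/3; L = l/sqrt(4/9), and similarly M = m/sqrt(W^2), N = n/sqrt(W^2)
H = (E*n - 2*F*m + G*l) / (2*(EG - F^2)*sqrt(W^2)); E*n - 2*F*m + G*l = 8/27, EG - F^2 = 4/9, so H = (1/3)/sqrt(4/9)


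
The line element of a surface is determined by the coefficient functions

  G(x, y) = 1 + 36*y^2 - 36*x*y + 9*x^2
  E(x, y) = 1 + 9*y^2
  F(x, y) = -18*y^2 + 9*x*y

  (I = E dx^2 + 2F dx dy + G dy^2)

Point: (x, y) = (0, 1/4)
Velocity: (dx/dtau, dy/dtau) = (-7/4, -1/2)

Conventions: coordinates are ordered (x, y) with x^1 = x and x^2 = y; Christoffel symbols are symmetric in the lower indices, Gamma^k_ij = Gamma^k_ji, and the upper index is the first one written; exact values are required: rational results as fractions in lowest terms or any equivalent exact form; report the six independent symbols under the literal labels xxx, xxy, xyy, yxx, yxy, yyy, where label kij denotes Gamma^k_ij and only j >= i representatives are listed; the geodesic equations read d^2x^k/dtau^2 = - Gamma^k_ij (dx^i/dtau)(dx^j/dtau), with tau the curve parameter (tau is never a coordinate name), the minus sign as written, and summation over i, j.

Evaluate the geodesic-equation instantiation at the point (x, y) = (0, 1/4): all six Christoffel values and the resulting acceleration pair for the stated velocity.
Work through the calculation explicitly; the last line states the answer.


E = 25/16, F = -9/8, G = 13/4 at the point
E_x = 0, E_y = 9/2, F_x = 9/4, F_y = -9, G_x = -9, G_y = 18
EG - F^2 = 61/16;  g^inv = (16/61) * [[13/4, 9/8], [9/8, 25/16]]
first-kind symbols [ij,l] = (1/2)(d_i g_jl + d_j g_il - d_l g_ij): [xx,x] = E_x/2 = 0, [xx,y] = F_x - E_y/2 = 0, [xy,x] = E_y/2 = 9/4, [xy,y] = G_x/2 = -9/2, [yy,x] = F_y - G_x/2 = -9/2, [yy,y] = G_y/2 = 9
Gamma^x_ij = (G*[ij,x] - F*[ij,y])/(EG - F^2), Gamma^y_ij = (E*[ij,y] - F*[ij,x])/(EG - F^2)
Gamma_xxx = 0, Gamma_xxy = 36/61, Gamma_xyy = -72/61, Gamma_yxx = 0, Gamma_yxy = -72/61, Gamma_yyy = 144/61
d^2x/dtau^2 = -(Gamma_xxx*(-7/4)^2 + 2*Gamma_xxy*(-7/4)*(-1/2) + Gamma_xyy*(-1/2)^2) = -45/61
d^2y/dtau^2 = -(Gamma_yxx*(-7/4)^2 + 2*Gamma_yxy*(-7/4)*(-1/2) + Gamma_yyy*(-1/2)^2) = 90/61

Answer: Gamma_xxx = 0, Gamma_xxy = 36/61, Gamma_xyy = -72/61, Gamma_yxx = 0, Gamma_yxy = -72/61, Gamma_yyy = 144/61; accelerations (d^2x/dtau^2, d^2y/dtau^2) = (-45/61, 90/61)


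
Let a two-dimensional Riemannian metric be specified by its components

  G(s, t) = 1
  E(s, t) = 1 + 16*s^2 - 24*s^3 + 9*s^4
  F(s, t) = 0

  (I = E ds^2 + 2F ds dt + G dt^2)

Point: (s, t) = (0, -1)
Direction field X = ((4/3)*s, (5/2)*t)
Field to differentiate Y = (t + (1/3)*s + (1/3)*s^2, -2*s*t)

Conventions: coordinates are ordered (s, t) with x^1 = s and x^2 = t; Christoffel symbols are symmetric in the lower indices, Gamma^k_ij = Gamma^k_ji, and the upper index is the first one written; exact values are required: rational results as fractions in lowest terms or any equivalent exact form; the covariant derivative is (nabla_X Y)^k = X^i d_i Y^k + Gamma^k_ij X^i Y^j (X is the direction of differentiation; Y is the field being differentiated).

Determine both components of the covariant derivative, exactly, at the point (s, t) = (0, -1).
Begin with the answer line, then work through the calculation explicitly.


Answer: (nabla_X Y)^s = -5/2, (nabla_X Y)^t = 0

E = 1, F = 0, G = 1 at the point
E_s = 0, E_t = 0, F_s = 0, F_t = 0, G_s = 0, G_t = 0
EG - F^2 = 1;  g^inv = (1) * [[1, 0], [0, 1]]
first-kind symbols [ij,l] = (1/2)(d_i g_jl + d_j g_il - d_l g_ij): [ss,s] = E_s/2 = 0, [ss,t] = F_s - E_t/2 = 0, [st,s] = E_t/2 = 0, [st,t] = G_s/2 = 0, [tt,s] = F_t - G_s/2 = 0, [tt,t] = G_t/2 = 0
Gamma^s_ij = (G*[ij,s] - F*[ij,t])/(EG - F^2), Gamma^t_ij = (E*[ij,t] - F*[ij,s])/(EG - F^2)
Gamma_sss = 0, Gamma_sst = 0, Gamma_stt = 0, Gamma_tss = 0, Gamma_tst = 0, Gamma_ttt = 0
X = (0, -5/2), Y = (-1, 0) at the point


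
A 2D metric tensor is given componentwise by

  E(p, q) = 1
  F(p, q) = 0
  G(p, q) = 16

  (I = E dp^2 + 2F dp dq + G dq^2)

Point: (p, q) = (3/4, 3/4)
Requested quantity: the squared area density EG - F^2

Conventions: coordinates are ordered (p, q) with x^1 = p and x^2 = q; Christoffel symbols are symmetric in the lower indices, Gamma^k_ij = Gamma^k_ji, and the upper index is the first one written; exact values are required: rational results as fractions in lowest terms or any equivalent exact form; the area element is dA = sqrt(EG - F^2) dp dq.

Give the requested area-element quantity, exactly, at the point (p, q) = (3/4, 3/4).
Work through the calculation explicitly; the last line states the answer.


E = 1, F = 0, G = 16; EG - F^2 = 16

Answer: EG - F^2 = 16
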